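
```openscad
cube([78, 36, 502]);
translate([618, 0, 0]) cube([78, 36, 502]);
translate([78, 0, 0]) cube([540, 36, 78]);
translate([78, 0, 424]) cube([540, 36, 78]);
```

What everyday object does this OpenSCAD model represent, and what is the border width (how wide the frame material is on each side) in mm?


A picture frame. The border width is 78 mm.

Four thin pieces enclosing a rectangular opening — a picture frame. The two full-height stiles are 502 mm tall; the top rail sits at z = 424 and is 78 mm tall, so the border above the opening is 502 − 424 = 78 mm, matching the stile x-width.


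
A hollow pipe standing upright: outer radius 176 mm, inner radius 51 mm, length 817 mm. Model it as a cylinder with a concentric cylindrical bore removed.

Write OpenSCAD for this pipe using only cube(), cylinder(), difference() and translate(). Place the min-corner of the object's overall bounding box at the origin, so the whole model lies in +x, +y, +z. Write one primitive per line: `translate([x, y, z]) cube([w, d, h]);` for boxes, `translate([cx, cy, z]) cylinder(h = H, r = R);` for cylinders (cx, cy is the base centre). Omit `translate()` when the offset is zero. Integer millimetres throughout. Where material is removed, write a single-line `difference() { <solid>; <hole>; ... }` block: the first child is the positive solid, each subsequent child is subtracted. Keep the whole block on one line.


difference() { translate([176, 176, 0]) cylinder(h = 817, r = 176); translate([176, 176, 0]) cylinder(h = 817, r = 51); }


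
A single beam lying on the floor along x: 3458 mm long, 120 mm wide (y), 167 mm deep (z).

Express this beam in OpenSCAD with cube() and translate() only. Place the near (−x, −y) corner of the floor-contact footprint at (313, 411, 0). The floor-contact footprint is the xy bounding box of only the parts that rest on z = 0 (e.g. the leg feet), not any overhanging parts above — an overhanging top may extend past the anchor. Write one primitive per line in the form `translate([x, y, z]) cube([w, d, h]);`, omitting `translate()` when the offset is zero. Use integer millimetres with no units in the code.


translate([313, 411, 0]) cube([3458, 120, 167]);


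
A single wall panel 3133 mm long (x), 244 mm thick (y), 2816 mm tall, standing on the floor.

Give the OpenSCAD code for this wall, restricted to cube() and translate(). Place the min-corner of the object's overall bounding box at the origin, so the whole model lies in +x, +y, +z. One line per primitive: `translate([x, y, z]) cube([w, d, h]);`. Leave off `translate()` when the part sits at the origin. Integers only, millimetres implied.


cube([3133, 244, 2816]);


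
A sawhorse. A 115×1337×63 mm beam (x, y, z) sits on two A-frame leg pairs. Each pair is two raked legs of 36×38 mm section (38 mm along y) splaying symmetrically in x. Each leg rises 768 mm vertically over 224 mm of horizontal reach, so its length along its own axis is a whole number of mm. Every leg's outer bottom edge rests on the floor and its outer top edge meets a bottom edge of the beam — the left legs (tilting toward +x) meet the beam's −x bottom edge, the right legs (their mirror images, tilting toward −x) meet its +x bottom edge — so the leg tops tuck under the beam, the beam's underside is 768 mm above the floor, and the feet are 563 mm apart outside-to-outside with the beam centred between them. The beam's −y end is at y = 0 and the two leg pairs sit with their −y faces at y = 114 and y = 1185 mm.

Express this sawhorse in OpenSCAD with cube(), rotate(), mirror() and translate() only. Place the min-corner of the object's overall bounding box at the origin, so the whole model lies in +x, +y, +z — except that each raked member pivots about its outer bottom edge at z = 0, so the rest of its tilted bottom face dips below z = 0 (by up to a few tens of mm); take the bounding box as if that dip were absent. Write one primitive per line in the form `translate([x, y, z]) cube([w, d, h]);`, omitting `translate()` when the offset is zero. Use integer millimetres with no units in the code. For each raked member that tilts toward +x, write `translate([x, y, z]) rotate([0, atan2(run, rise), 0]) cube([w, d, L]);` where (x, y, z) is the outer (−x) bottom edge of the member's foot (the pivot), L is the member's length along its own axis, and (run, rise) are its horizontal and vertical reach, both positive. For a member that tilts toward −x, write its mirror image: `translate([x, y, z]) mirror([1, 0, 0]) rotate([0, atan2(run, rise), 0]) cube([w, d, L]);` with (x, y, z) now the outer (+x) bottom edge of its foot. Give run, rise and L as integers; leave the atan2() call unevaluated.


translate([224, 0, 768]) cube([115, 1337, 63]);
translate([0, 114, 0]) rotate([0, atan2(224, 768), 0]) cube([36, 38, 800]);
translate([563, 114, 0]) mirror([1, 0, 0]) rotate([0, atan2(224, 768), 0]) cube([36, 38, 800]);
translate([0, 1185, 0]) rotate([0, atan2(224, 768), 0]) cube([36, 38, 800]);
translate([563, 1185, 0]) mirror([1, 0, 0]) rotate([0, atan2(224, 768), 0]) cube([36, 38, 800]);


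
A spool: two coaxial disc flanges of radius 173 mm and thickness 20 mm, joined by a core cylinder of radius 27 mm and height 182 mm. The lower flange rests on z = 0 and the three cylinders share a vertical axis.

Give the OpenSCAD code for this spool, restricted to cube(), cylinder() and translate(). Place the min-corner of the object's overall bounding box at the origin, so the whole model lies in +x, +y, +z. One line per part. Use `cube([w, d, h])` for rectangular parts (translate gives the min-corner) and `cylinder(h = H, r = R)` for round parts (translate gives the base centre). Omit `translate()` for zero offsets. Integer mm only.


translate([173, 173, 0]) cylinder(h = 20, r = 173);
translate([173, 173, 20]) cylinder(h = 182, r = 27);
translate([173, 173, 202]) cylinder(h = 20, r = 173);


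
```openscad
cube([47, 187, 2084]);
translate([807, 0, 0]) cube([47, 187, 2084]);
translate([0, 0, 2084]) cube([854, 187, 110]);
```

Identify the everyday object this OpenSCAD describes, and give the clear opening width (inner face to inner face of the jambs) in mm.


A door frame. The clear opening width is 760 mm.

Two 2084 mm tall posts with a header on top — a door frame. The left jamb is 47 mm wide at x = 0; the right jamb starts at x = 807. The clear opening is 807 − 47 = 760 mm.


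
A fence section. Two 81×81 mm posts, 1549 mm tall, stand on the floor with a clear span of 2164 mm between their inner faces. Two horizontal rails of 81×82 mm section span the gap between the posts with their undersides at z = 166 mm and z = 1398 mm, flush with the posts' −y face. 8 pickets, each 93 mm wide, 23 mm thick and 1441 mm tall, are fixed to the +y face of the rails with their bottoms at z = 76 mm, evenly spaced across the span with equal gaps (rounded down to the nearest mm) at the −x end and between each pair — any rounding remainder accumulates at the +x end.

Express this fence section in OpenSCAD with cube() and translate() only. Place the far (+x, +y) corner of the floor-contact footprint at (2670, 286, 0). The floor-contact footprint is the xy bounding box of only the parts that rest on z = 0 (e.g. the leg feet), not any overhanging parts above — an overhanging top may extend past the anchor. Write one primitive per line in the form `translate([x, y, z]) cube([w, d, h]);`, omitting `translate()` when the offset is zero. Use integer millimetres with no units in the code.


translate([344, 205, 0]) cube([81, 81, 1549]);
translate([2589, 205, 0]) cube([81, 81, 1549]);
translate([425, 205, 166]) cube([2164, 81, 82]);
translate([425, 205, 1398]) cube([2164, 81, 82]);
translate([582, 286, 76]) cube([93, 23, 1441]);
translate([832, 286, 76]) cube([93, 23, 1441]);
translate([1082, 286, 76]) cube([93, 23, 1441]);
translate([1332, 286, 76]) cube([93, 23, 1441]);
translate([1582, 286, 76]) cube([93, 23, 1441]);
translate([1832, 286, 76]) cube([93, 23, 1441]);
translate([2082, 286, 76]) cube([93, 23, 1441]);
translate([2332, 286, 76]) cube([93, 23, 1441]);


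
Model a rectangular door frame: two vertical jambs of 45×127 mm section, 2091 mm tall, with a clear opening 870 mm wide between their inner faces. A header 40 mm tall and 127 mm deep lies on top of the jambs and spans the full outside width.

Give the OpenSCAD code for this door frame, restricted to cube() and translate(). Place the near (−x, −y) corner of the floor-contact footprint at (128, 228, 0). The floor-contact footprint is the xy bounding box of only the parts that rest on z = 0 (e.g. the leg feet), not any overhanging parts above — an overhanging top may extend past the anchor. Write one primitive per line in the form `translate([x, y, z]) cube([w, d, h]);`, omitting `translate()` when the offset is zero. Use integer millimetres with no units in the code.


translate([128, 228, 0]) cube([45, 127, 2091]);
translate([1043, 228, 0]) cube([45, 127, 2091]);
translate([128, 228, 2091]) cube([960, 127, 40]);


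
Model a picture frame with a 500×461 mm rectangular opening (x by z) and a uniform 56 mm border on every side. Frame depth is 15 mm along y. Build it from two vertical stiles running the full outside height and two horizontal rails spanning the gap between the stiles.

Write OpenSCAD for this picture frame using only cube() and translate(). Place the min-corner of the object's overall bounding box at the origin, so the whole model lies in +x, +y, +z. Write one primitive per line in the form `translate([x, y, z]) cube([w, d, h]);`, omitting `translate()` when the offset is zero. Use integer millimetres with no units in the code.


cube([56, 15, 573]);
translate([556, 0, 0]) cube([56, 15, 573]);
translate([56, 0, 0]) cube([500, 15, 56]);
translate([56, 0, 517]) cube([500, 15, 56]);


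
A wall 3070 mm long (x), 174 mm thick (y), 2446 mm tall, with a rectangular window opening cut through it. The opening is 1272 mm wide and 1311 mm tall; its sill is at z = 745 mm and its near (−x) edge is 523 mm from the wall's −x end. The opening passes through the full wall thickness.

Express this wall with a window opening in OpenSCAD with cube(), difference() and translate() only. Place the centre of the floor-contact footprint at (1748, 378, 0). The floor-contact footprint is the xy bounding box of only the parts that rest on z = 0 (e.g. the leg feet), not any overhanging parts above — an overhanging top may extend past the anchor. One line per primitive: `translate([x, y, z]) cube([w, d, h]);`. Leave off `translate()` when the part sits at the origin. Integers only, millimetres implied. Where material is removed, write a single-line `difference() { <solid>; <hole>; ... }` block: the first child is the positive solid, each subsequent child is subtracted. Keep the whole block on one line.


difference() { translate([213, 291, 0]) cube([3070, 174, 2446]); translate([736, 291, 745]) cube([1272, 174, 1311]); }


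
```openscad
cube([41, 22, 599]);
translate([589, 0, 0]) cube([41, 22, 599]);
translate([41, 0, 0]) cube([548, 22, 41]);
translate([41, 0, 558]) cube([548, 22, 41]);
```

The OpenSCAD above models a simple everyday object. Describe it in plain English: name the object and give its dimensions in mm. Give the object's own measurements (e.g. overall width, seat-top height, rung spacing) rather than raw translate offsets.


A rectangular picture frame lying in the x–z plane (depth along y). The opening is 548 mm wide (x) by 517 mm tall (z), surrounded by a border 41 mm wide on all four sides. The frame is 22 mm deep and is made of two full-height vertical stiles with two horizontal rails fitted between them.


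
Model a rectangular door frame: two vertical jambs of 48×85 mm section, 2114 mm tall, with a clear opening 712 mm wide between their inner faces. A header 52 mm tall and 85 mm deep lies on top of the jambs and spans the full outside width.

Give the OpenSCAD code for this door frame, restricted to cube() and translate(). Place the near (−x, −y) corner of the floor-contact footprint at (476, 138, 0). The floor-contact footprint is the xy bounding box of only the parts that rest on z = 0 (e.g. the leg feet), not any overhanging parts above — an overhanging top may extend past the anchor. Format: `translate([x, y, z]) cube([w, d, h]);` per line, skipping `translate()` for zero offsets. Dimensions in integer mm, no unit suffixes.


translate([476, 138, 0]) cube([48, 85, 2114]);
translate([1236, 138, 0]) cube([48, 85, 2114]);
translate([476, 138, 2114]) cube([808, 85, 52]);


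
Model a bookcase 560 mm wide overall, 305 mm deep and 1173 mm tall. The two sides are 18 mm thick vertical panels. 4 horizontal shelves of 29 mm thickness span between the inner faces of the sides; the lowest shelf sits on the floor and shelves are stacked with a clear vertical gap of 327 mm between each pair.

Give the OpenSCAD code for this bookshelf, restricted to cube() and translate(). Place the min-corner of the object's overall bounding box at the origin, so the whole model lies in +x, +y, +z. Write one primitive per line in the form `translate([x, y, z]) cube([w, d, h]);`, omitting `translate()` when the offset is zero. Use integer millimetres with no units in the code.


cube([18, 305, 1173]);
translate([542, 0, 0]) cube([18, 305, 1173]);
translate([18, 0, 0]) cube([524, 305, 29]);
translate([18, 0, 356]) cube([524, 305, 29]);
translate([18, 0, 712]) cube([524, 305, 29]);
translate([18, 0, 1068]) cube([524, 305, 29]);


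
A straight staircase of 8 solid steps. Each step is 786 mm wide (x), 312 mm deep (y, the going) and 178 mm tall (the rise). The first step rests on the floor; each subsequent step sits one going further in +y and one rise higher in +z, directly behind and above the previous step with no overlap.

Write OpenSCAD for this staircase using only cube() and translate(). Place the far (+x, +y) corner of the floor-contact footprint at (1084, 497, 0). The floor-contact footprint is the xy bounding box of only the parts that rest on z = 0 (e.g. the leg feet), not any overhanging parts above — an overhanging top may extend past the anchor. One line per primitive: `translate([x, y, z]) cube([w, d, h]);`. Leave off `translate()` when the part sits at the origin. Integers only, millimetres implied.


translate([298, 185, 0]) cube([786, 312, 178]);
translate([298, 497, 178]) cube([786, 312, 178]);
translate([298, 809, 356]) cube([786, 312, 178]);
translate([298, 1121, 534]) cube([786, 312, 178]);
translate([298, 1433, 712]) cube([786, 312, 178]);
translate([298, 1745, 890]) cube([786, 312, 178]);
translate([298, 2057, 1068]) cube([786, 312, 178]);
translate([298, 2369, 1246]) cube([786, 312, 178]);


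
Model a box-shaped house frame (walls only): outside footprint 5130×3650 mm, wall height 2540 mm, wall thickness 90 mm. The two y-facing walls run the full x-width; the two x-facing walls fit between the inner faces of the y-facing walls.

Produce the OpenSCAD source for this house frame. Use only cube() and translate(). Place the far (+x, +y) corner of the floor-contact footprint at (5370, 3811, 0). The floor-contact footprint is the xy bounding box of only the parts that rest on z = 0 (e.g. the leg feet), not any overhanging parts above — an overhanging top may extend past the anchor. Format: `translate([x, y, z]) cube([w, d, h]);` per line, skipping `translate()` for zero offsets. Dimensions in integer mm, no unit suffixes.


translate([240, 161, 0]) cube([5130, 90, 2540]);
translate([240, 3721, 0]) cube([5130, 90, 2540]);
translate([240, 251, 0]) cube([90, 3470, 2540]);
translate([5280, 251, 0]) cube([90, 3470, 2540]);


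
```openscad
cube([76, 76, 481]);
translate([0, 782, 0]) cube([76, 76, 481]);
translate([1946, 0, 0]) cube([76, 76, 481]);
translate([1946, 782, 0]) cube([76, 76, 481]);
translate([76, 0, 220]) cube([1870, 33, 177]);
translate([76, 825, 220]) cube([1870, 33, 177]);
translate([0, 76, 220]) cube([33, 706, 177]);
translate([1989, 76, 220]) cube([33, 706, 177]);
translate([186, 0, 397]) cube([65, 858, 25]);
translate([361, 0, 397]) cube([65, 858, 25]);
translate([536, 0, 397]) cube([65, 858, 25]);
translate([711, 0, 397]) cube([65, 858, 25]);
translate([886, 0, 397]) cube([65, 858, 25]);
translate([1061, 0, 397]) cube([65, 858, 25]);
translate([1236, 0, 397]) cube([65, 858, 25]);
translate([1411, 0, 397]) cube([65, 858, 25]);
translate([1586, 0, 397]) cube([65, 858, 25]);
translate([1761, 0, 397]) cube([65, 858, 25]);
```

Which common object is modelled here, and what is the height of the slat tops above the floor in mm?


A bed frame. The slat-top height is 422 mm.

Four posts, four rails, and a row of slats — a bed frame. Slats sit on the rails at z = 220 + 177 = 397; with slat thickness 25, the top is 422 mm.


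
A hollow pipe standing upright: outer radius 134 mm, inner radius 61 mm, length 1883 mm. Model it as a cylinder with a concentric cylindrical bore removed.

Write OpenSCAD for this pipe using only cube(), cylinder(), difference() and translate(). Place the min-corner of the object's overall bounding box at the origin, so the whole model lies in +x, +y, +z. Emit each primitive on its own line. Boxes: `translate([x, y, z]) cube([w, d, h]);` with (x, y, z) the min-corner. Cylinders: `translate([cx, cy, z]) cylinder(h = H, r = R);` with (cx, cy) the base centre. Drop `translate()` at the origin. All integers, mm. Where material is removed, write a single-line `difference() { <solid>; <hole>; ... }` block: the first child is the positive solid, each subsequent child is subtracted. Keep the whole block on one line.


difference() { translate([134, 134, 0]) cylinder(h = 1883, r = 134); translate([134, 134, 0]) cylinder(h = 1883, r = 61); }


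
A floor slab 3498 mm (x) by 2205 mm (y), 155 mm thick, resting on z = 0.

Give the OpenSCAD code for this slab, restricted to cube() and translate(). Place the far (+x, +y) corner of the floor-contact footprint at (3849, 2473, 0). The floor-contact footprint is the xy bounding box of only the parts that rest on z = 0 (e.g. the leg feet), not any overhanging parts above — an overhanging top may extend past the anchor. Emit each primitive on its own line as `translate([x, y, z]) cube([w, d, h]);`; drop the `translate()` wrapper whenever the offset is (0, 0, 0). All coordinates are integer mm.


translate([351, 268, 0]) cube([3498, 2205, 155]);


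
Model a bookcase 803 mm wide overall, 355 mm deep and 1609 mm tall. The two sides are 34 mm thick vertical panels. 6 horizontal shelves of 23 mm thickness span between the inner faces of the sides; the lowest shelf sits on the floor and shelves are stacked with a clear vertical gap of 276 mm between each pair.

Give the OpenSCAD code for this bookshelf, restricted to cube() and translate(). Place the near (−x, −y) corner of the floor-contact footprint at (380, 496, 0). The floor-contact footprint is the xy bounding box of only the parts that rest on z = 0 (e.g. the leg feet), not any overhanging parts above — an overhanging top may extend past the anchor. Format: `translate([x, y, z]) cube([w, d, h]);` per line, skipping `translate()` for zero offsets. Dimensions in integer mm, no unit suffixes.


translate([380, 496, 0]) cube([34, 355, 1609]);
translate([1149, 496, 0]) cube([34, 355, 1609]);
translate([414, 496, 0]) cube([735, 355, 23]);
translate([414, 496, 299]) cube([735, 355, 23]);
translate([414, 496, 598]) cube([735, 355, 23]);
translate([414, 496, 897]) cube([735, 355, 23]);
translate([414, 496, 1196]) cube([735, 355, 23]);
translate([414, 496, 1495]) cube([735, 355, 23]);


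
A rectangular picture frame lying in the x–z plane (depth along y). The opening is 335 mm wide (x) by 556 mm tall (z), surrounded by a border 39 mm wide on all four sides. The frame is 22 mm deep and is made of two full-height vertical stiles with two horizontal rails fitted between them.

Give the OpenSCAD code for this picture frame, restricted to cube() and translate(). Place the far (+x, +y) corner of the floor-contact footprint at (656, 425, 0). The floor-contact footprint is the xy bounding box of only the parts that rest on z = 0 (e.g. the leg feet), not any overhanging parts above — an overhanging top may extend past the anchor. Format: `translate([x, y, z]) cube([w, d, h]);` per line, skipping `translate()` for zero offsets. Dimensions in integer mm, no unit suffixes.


translate([243, 403, 0]) cube([39, 22, 634]);
translate([617, 403, 0]) cube([39, 22, 634]);
translate([282, 403, 0]) cube([335, 22, 39]);
translate([282, 403, 595]) cube([335, 22, 39]);


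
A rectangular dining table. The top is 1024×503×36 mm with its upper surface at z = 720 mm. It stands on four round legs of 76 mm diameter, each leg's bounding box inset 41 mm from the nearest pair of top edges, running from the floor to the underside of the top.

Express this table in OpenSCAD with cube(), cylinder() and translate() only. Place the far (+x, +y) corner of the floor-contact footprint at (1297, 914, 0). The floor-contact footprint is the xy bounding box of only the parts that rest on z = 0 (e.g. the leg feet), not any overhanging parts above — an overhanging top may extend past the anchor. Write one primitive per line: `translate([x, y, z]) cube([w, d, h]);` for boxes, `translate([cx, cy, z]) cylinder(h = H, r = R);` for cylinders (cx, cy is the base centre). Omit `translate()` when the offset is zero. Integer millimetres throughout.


translate([314, 452, 684]) cube([1024, 503, 36]);
translate([393, 531, 0]) cylinder(h = 684, r = 38);
translate([1259, 531, 0]) cylinder(h = 684, r = 38);
translate([393, 876, 0]) cylinder(h = 684, r = 38);
translate([1259, 876, 0]) cylinder(h = 684, r = 38);


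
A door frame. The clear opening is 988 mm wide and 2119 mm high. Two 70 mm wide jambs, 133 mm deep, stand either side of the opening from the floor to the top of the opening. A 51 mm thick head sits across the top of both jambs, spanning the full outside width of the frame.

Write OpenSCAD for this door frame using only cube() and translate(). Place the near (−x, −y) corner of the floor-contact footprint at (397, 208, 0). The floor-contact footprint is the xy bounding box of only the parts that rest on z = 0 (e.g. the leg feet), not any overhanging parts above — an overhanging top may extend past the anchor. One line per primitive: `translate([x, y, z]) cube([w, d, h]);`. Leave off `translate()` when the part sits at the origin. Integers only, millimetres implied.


translate([397, 208, 0]) cube([70, 133, 2119]);
translate([1455, 208, 0]) cube([70, 133, 2119]);
translate([397, 208, 2119]) cube([1128, 133, 51]);


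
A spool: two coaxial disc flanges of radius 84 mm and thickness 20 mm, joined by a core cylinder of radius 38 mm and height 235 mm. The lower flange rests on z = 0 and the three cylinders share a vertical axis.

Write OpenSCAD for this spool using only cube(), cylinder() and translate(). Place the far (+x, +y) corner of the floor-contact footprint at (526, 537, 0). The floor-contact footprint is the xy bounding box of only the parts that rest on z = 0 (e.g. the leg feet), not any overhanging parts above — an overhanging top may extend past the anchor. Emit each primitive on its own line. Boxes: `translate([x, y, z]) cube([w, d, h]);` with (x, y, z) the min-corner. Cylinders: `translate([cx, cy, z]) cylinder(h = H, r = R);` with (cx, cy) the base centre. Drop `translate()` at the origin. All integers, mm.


translate([442, 453, 0]) cylinder(h = 20, r = 84);
translate([442, 453, 20]) cylinder(h = 235, r = 38);
translate([442, 453, 255]) cylinder(h = 20, r = 84);


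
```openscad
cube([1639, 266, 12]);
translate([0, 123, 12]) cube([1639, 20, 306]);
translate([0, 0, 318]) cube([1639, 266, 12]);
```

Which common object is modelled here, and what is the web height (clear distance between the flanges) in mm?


An I-beam. The web height is 306 mm.

Two wide flanges with a thin centred web — an I-beam. Overall 330 mm minus two 12 mm flanges gives a web of 330 − 2·12 = 306 mm.


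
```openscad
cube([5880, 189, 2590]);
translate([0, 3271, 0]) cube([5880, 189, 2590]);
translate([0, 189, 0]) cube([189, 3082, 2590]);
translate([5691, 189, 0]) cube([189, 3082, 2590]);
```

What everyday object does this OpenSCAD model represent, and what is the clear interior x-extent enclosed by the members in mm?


A house (or room) frame. The interior width is 5502 mm.

Four 2590 mm walls enclosing a rectangle with no floor or roof — a room or house frame. Outside width is 5880 mm and wall thickness is 189 mm, so the interior width is 5880 − 2 × 189 = 5502 mm.


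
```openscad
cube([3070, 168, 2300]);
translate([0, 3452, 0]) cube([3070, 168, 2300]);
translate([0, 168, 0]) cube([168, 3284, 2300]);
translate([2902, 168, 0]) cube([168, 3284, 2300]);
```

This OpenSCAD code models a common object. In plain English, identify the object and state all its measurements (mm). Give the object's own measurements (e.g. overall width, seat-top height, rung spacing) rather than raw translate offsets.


The wall frame of a small rectangular building: four walls, each 2300 mm tall and 168 mm thick, enclosing a footprint 3070 mm (x) by 3620 mm (y) outside-to-outside, with no floor or roof. The front and back walls (the −y and +y sides) span the full width; the two side walls fit between them.


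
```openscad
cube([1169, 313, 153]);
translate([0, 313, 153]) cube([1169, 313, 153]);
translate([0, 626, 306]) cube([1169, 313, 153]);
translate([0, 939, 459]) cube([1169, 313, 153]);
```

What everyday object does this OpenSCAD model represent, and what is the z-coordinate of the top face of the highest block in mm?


A staircase. The total rise is 612 mm.

4 identical blocks, each offset up and back from the previous — a staircase. Each step is 153 mm tall and there are 4 of them, so the total rise is 4 × 153 = 612 mm.


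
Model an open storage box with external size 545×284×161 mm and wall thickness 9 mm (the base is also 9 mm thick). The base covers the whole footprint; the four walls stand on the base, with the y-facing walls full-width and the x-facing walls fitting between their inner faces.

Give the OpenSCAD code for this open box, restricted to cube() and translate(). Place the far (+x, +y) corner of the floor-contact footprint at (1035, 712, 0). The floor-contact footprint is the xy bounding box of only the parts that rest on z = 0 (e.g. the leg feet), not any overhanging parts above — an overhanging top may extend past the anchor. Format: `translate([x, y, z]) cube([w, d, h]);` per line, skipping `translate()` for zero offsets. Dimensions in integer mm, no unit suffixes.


translate([490, 428, 0]) cube([545, 284, 9]);
translate([490, 428, 9]) cube([545, 9, 152]);
translate([490, 703, 9]) cube([545, 9, 152]);
translate([490, 437, 9]) cube([9, 266, 152]);
translate([1026, 437, 9]) cube([9, 266, 152]);


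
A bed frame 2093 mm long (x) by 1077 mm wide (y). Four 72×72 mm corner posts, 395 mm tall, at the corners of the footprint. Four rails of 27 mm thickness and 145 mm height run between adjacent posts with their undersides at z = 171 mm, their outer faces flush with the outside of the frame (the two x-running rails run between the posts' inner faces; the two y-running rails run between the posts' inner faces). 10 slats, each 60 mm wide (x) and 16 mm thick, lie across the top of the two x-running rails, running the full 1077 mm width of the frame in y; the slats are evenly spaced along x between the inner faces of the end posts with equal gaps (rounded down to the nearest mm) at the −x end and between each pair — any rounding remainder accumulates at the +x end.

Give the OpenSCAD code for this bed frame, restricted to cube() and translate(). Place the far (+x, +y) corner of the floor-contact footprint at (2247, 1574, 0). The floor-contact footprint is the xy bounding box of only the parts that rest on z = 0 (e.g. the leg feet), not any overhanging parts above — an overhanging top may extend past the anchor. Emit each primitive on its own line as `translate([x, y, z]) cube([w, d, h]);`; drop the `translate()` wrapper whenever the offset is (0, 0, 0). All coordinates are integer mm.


// slat z = rail_z + rail_h = 171 + 145 = 316
// slat gap = ⌊(1949 − 10·60) / 11⌋ = 122
translate([154, 497, 0]) cube([72, 72, 395]);
translate([154, 1502, 0]) cube([72, 72, 395]);
translate([2175, 497, 0]) cube([72, 72, 395]);
translate([2175, 1502, 0]) cube([72, 72, 395]);
translate([226, 497, 171]) cube([1949, 27, 145]);
translate([226, 1547, 171]) cube([1949, 27, 145]);
translate([154, 569, 171]) cube([27, 933, 145]);
translate([2220, 569, 171]) cube([27, 933, 145]);
translate([348, 497, 316]) cube([60, 1077, 16]);
translate([530, 497, 316]) cube([60, 1077, 16]);
translate([712, 497, 316]) cube([60, 1077, 16]);
translate([894, 497, 316]) cube([60, 1077, 16]);
translate([1076, 497, 316]) cube([60, 1077, 16]);
translate([1258, 497, 316]) cube([60, 1077, 16]);
translate([1440, 497, 316]) cube([60, 1077, 16]);
translate([1622, 497, 316]) cube([60, 1077, 16]);
translate([1804, 497, 316]) cube([60, 1077, 16]);
translate([1986, 497, 316]) cube([60, 1077, 16]);


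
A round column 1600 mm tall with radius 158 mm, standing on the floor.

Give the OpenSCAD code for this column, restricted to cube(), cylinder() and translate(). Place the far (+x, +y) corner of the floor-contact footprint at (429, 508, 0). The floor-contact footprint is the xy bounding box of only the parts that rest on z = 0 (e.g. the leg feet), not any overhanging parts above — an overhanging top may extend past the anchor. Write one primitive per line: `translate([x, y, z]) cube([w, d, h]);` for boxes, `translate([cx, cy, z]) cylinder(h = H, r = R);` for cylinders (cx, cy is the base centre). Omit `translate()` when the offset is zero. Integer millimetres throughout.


translate([271, 350, 0]) cylinder(h = 1600, r = 158);


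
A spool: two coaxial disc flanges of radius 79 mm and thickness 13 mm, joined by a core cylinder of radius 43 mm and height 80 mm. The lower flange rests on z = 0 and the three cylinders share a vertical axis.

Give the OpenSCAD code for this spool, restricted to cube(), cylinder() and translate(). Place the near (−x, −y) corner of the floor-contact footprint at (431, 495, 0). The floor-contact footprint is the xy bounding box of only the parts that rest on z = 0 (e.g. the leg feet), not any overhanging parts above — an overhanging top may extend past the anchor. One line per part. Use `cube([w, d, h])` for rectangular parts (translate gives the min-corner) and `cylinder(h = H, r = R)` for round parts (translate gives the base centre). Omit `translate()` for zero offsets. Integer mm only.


translate([510, 574, 0]) cylinder(h = 13, r = 79);
translate([510, 574, 13]) cylinder(h = 80, r = 43);
translate([510, 574, 93]) cylinder(h = 13, r = 79);


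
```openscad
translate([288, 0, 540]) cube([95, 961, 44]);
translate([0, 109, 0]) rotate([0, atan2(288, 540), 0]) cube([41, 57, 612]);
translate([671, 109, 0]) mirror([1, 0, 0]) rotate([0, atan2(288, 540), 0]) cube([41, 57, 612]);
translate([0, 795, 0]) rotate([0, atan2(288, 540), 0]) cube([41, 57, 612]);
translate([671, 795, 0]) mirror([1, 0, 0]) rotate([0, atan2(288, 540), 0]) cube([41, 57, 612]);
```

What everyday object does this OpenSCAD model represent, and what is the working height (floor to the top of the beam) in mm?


A sawhorse. The overall height is 584 mm.

A beam across two mirrored pairs of raked legs — a sawhorse. The beam's underside is at z = 540 (matching the legs' vertical rise in atan2(288, 540)) and the beam is 44 mm tall, so its top is at 540 + 44 = 584 mm. The raked legs top out at the beam's underside, so that is the highest point.


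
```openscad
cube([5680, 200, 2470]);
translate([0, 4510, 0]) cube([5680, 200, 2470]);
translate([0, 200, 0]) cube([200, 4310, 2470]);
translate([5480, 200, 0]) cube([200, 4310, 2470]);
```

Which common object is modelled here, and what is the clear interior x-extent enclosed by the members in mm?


A house (or room) frame. The interior width is 5280 mm.

Four 2470 mm walls enclosing a rectangle with no floor or roof — a room or house frame. Outside width is 5680 mm and wall thickness is 200 mm, so the interior width is 5680 − 2 × 200 = 5280 mm.


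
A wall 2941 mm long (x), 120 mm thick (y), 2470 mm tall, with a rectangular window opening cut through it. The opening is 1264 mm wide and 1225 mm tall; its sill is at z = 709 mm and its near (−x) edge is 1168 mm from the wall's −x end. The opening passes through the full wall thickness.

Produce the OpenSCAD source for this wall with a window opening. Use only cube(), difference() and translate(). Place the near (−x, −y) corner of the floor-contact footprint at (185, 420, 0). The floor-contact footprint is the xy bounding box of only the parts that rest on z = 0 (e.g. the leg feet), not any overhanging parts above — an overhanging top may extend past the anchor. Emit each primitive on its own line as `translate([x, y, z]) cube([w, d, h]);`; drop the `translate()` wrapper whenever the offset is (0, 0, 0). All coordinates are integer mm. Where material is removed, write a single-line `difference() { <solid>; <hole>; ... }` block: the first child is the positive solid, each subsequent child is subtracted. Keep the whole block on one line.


difference() { translate([185, 420, 0]) cube([2941, 120, 2470]); translate([1353, 420, 709]) cube([1264, 120, 1225]); }


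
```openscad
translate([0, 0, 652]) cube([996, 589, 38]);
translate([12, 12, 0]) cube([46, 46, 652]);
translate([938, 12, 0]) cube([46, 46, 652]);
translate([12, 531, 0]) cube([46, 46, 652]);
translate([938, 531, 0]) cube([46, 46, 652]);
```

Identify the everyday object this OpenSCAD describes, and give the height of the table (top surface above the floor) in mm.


A table. The table height is 690 mm.

A 996×589×38 slab sits at z = 652 on four 46 mm square posts — a table. The top surface is at 652 + 38 = 690 mm.


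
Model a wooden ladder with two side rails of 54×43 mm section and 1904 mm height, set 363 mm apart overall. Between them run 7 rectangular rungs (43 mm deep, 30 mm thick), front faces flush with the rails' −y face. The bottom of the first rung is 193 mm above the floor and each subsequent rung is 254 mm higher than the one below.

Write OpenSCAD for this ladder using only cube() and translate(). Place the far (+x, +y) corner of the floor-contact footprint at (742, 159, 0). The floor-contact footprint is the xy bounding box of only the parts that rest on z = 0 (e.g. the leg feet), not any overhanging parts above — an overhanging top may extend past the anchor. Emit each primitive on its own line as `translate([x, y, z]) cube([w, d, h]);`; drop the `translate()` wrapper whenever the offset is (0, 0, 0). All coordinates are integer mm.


// rung span = 363 - 2*54 = 255
// rung[k] z = 193 + k*254
translate([379, 116, 0]) cube([54, 43, 1904]);
translate([688, 116, 0]) cube([54, 43, 1904]);
translate([433, 116, 193]) cube([255, 43, 30]);
translate([433, 116, 447]) cube([255, 43, 30]);
translate([433, 116, 701]) cube([255, 43, 30]);
translate([433, 116, 955]) cube([255, 43, 30]);
translate([433, 116, 1209]) cube([255, 43, 30]);
translate([433, 116, 1463]) cube([255, 43, 30]);
translate([433, 116, 1717]) cube([255, 43, 30]);


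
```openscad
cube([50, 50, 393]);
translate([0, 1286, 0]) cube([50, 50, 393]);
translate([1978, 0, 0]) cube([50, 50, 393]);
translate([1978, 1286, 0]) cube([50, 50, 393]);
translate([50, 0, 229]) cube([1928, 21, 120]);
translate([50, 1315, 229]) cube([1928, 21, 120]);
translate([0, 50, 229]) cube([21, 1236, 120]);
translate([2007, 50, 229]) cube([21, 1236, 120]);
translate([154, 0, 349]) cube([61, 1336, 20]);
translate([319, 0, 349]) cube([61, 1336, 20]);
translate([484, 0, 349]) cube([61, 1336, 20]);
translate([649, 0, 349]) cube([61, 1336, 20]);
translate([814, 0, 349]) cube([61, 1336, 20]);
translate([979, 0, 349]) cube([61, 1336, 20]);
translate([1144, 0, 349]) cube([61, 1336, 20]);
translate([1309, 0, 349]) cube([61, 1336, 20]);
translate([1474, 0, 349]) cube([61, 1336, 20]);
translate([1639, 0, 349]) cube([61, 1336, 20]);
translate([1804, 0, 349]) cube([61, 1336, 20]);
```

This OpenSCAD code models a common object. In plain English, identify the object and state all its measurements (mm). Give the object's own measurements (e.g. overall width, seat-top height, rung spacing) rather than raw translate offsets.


A bed frame 2028 mm long (x) by 1336 mm wide (y). Four 50×50 mm corner posts, 393 mm tall, at the corners of the footprint. Four rails of 21 mm thickness and 120 mm height run between adjacent posts with their undersides at z = 229 mm, their outer faces flush with the outside of the frame (the two x-running rails run between the posts' inner faces; the two y-running rails run between the posts' inner faces). 11 slats, each 61 mm wide (x) and 20 mm thick, lie across the top of the two x-running rails, running the full 1336 mm width of the frame in y; along x they sit between the end posts with a 104 mm gap after the −x posts and between neighbouring slats, leaving 113 mm before the +x posts.


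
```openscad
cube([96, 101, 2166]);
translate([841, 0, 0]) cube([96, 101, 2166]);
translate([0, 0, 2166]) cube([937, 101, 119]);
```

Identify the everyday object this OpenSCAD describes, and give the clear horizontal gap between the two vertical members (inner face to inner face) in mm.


A door frame. The clear opening width is 745 mm.

Two 2166 mm tall posts with a header on top — a door frame. The left jamb is 96 mm wide at x = 0; the right jamb starts at x = 841. The clear opening is 841 − 96 = 745 mm.


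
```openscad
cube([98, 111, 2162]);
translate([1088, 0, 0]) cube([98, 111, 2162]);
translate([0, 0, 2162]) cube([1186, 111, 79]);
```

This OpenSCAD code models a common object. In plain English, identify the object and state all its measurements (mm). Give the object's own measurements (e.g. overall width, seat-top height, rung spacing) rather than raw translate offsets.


A door frame. The clear opening is 990 mm wide and 2162 mm high. Two 98 mm wide jambs, 111 mm deep, stand either side of the opening from the floor to the top of the opening. A 79 mm thick head sits across the top of both jambs, spanning the full outside width of the frame.


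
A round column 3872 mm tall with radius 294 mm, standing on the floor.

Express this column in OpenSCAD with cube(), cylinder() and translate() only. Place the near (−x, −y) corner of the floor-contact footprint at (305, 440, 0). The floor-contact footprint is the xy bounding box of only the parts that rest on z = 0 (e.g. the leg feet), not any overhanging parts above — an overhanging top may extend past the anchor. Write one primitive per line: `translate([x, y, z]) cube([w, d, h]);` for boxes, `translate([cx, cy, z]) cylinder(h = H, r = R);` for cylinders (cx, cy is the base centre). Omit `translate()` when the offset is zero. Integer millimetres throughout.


translate([599, 734, 0]) cylinder(h = 3872, r = 294);


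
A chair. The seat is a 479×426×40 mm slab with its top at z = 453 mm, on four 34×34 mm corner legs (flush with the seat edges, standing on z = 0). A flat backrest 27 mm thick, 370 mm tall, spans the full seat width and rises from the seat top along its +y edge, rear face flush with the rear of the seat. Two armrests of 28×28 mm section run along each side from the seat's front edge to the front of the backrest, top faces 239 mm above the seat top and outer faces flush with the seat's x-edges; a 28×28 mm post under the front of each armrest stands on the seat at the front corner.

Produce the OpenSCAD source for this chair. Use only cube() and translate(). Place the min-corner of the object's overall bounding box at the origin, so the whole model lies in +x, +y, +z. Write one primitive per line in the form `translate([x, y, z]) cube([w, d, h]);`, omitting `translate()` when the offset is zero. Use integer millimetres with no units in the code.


translate([0, 0, 413]) cube([479, 426, 40]);
cube([34, 34, 413]);
translate([445, 0, 0]) cube([34, 34, 413]);
translate([0, 392, 0]) cube([34, 34, 413]);
translate([445, 392, 0]) cube([34, 34, 413]);
translate([0, 399, 453]) cube([479, 27, 370]);
translate([0, 0, 664]) cube([28, 399, 28]);
translate([451, 0, 664]) cube([28, 399, 28]);
translate([0, 0, 453]) cube([28, 28, 211]);
translate([451, 0, 453]) cube([28, 28, 211]);
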